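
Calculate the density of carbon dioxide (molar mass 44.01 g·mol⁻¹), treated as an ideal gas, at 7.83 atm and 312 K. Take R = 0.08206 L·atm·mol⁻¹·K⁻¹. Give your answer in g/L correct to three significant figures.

ρ = PM/(RT) = (7.83 × 44.01) / (0.08206 × 312.0)

ρ ≈ 13.5 g/L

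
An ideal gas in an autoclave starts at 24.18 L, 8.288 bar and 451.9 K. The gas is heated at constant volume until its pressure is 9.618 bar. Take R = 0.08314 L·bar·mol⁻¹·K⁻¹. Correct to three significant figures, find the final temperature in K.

Isochoric, so P/T is constant: V₂ = V₁; T₂ = T₁·(P₂/P₁) = 524.4 K.

T₂ ≈ 524 K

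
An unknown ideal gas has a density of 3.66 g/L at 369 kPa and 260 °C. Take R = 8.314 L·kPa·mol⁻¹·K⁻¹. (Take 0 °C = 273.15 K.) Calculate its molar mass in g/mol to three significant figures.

M ≈ 44.0 g/mol

ρ = PM/(RT) ⇒ M = ρRT/P = (3.66 × 8.314 × 533.1) / 369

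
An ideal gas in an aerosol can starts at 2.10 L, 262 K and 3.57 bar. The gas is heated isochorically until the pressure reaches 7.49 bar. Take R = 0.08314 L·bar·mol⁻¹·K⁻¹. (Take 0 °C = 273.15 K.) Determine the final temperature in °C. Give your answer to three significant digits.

V constant ⇒ P ∝ T: V₂ = V₁; T₂ = T₁·(P₂/P₁) = 549.7 K.

T₂ ≈ 277 °C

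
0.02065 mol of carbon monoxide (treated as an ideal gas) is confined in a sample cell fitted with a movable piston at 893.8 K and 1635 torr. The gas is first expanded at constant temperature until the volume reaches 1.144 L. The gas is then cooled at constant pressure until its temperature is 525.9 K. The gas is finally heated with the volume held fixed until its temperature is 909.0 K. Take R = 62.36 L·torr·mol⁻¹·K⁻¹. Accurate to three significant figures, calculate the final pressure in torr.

From PV = nRT: V₁ = nRT₁/P₁ = 0.7040 L.
Isothermal, so P V is constant: T₂ = T₁; P₂ = P₁·(V₁/V₂) = 1006 torr.
Isobaric, so V/T is constant: P₃ = P₂; V₃ = V₂·(T₃/T₂) = 0.6731 L.
V constant ⇒ P ∝ T: V₄ = V₃; P₄ = P₃·(T₄/T₃) = 1739 torr.

P₄ ≈ 1.74e+03 torr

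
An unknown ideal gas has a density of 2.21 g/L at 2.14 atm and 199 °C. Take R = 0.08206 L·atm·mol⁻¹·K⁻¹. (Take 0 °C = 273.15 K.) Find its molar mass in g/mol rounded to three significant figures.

M ≈ 40.0 g/mol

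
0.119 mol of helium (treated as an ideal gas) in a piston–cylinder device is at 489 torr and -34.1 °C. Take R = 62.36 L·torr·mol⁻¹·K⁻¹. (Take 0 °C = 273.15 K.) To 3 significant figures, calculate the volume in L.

V ≈ 3.63 L

Convert: T = 239.05 K.
PV = nRT ⇒ V = nRT/P = (0.119 × 62.36 × 239.05) / 489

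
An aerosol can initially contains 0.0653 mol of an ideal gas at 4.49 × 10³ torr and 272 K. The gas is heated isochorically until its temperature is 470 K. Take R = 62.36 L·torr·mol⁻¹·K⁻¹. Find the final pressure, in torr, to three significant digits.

From PV = nRT: V₁ = nRT₁/P₁ = 0.2467 L.
Isochoric, so P/T is constant: V₂ = V₁; P₂ = P₁·(T₂/T₁) = 7758 torr.

P₂ ≈ 7.76e+03 torr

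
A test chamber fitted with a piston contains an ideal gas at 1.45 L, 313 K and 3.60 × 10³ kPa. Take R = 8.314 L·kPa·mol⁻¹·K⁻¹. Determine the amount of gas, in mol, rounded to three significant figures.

n ≈ 2.01 mol

PV = nRT ⇒ n = PV/(RT) = (3.60e+03 × 1.45) / (8.314 × 313)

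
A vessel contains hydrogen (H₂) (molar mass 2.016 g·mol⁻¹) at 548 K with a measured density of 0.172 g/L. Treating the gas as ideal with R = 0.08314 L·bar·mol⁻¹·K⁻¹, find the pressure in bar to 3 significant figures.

P ≈ 3.89 bar

ρ = PM/(RT) ⇒ P = ρRT/M = (0.172 × 0.08314 × 548.0) / 2.016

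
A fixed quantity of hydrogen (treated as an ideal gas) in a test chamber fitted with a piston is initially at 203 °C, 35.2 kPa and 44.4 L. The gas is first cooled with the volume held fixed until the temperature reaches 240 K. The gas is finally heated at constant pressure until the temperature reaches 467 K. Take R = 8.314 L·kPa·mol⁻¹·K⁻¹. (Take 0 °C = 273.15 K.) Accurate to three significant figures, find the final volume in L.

Convert: T₁ = 476.1 K.
V constant ⇒ P ∝ T: V₂ = V₁; P₂ = P₁·(T₂/T₁) = 17.74 kPa.
P constant ⇒ V ∝ T: P₃ = P₂; V₃ = V₂·(T₃/T₂) = 86.39 L.

V₃ ≈ 86.4 L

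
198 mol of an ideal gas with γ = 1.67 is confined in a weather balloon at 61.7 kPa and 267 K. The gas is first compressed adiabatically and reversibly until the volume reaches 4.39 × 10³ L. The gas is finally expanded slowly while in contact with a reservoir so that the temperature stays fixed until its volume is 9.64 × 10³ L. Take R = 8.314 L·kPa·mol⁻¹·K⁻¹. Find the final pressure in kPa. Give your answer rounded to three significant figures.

From PV = nRT: V₁ = nRT₁/P₁ = 7124 L.
Reversible adiabatic, γ = 1.67: T₂ = T₁·(V₁/V₂)^(γ−1) = 369.3 K; P₂ = P₁·(V₁/V₂)^γ = 138.5 kPa.
T constant ⇒ Boyle's law P V = const: T₃ = T₂; P₃ = P₂·(V₂/V₃) = 63.06 kPa.

P₃ ≈ 63.1 kPa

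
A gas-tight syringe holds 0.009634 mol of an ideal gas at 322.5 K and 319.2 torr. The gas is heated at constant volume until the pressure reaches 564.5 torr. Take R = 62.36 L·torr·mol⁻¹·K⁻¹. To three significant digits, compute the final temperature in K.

T₂ ≈ 570 K

From PV = nRT: V₁ = nRT₁/P₁ = 0.6070 L.
V constant ⇒ P ∝ T: V₂ = V₁; T₂ = T₁·(P₂/P₁) = 570.3 K.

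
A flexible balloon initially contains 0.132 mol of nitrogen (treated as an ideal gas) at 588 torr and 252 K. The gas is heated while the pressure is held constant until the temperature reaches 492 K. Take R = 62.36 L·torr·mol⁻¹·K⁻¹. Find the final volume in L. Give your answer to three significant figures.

From PV = nRT: V₁ = nRT₁/P₁ = 3.528 L.
P constant ⇒ V ∝ T: P₂ = P₁; V₂ = V₁·(T₂/T₁) = 6.888 L.

V₂ ≈ 6.89 L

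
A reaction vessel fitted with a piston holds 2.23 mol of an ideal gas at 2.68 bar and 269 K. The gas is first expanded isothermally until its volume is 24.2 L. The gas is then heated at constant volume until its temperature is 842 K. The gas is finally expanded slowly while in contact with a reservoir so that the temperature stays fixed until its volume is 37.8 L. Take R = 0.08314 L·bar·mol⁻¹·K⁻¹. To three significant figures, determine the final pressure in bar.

From PV = nRT: V₁ = nRT₁/P₁ = 18.61 L.
T constant ⇒ Boyle's law P V = const: T₂ = T₁; P₂ = P₁·(V₁/V₂) = 2.061 bar.
V constant ⇒ P ∝ T: V₃ = V₂; P₃ = P₂·(T₃/T₂) = 6.451 bar.
Isothermal, so P V is constant: T₄ = T₃; P₄ = P₃·(V₃/V₄) = 4.130 bar.

P₄ ≈ 4.13 bar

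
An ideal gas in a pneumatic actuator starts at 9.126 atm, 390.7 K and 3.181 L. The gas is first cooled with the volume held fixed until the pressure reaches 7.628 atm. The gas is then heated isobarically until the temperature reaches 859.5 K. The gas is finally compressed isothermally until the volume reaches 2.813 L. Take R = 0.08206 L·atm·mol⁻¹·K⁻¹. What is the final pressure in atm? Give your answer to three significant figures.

P₄ ≈ 22.7 atm

V constant ⇒ P ∝ T: V₂ = V₁; T₂ = T₁·(P₂/P₁) = 326.6 K.
P constant ⇒ V ∝ T: P₃ = P₂; V₃ = V₂·(T₃/T₂) = 8.372 L.
Isothermal, so P V is constant: T₄ = T₃; P₄ = P₃·(V₃/V₄) = 22.70 atm.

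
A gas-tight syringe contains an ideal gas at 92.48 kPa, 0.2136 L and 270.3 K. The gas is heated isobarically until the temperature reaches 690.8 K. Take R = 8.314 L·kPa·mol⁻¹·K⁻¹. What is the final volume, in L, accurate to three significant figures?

V₂ ≈ 0.546 L

P constant ⇒ V ∝ T: P₂ = P₁; V₂ = V₁·(T₂/T₁) = 0.5459 L.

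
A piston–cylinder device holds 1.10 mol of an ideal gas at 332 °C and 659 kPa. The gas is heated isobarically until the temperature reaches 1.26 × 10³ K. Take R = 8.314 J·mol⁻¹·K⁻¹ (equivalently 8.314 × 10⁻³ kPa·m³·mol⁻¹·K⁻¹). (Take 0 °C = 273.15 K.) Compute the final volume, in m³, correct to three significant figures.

Convert: T₁ = 605.1 K.
From PV = nRT: V₁ = nRT₁/P₁ = 0.008398 m³.
Isobaric, so V/T is constant: P₂ = P₁; V₂ = V₁·(T₂/T₁) = 0.01749 m³.

V₂ ≈ 0.0175 m³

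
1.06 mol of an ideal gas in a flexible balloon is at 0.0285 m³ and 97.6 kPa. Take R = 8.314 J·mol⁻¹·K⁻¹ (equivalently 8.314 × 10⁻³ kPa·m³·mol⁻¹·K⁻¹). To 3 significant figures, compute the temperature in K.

T ≈ 316 K

PV = nRT ⇒ T = PV/(nR) = (97.6 × 0.0285) / (1.06 × 8.314 × 10⁻³)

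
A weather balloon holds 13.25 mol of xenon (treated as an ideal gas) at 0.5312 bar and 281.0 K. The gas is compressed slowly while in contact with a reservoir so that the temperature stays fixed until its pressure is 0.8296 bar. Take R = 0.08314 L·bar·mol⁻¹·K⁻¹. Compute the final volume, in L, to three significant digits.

V₂ ≈ 373 L

From PV = nRT: V₁ = nRT₁/P₁ = 582.7 L.
T constant ⇒ Boyle's law P V = const: T₂ = T₁; V₂ = V₁·(P₁/P₂) = 373.1 L.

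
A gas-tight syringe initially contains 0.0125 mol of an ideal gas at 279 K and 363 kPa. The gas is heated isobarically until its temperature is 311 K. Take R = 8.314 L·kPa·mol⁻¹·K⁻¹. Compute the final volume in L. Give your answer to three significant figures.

From PV = nRT: V₁ = nRT₁/P₁ = 0.07988 L.
P constant ⇒ V ∝ T: P₂ = P₁; V₂ = V₁·(T₂/T₁) = 0.08904 L.

V₂ ≈ 0.0890 L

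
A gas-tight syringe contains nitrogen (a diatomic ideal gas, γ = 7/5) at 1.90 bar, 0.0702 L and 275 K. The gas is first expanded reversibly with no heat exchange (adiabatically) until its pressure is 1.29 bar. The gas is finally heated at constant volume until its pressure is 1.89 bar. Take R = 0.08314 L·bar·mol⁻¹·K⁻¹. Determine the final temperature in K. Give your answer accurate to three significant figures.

T₃ ≈ 361 K

Adiabatic (γ = 7/5), T V^(γ−1) and P V^γ constant: T₂ = T₁·(P₂/P₁)^((γ−1)/γ) = 246.2 K; V₂ = V₁·(P₁/P₂)^(1/γ) = 0.09257 L.
V constant ⇒ P ∝ T: V₃ = V₂; T₃ = T₂·(P₃/P₂) = 360.7 K.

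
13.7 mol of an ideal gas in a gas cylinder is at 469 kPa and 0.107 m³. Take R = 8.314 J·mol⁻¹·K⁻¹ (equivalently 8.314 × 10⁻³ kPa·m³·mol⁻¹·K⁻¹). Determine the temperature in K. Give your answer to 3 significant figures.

T ≈ 441 K

PV = nRT ⇒ T = PV/(nR) = (469 × 0.107) / (13.7 × 8.314 × 10⁻³)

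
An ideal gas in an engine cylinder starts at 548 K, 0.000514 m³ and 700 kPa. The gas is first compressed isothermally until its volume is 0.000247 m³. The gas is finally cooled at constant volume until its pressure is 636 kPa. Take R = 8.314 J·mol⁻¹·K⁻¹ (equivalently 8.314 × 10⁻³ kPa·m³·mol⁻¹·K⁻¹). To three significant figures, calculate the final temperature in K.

T₃ ≈ 239 K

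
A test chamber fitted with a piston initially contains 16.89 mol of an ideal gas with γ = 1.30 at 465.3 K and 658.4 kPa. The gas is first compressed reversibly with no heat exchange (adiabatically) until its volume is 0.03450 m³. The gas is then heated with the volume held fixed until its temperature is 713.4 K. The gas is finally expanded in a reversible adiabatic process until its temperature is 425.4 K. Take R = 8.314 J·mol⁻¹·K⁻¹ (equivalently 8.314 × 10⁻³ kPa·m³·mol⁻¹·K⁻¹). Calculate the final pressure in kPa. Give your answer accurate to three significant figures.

From PV = nRT: V₁ = nRT₁/P₁ = 0.09924 m³.
Adiabatic (γ = 1.30), T V^(γ−1) and P V^γ constant: T₂ = T₁·(V₁/V₂)^(γ−1) = 638.8 K; P₂ = P₁·(V₁/V₂)^γ = 2600 kPa.
Isochoric, so P/T is constant: V₃ = V₂; P₃ = P₂·(T₃/T₂) = 2904 kPa.
Reversible adiabatic, γ = 1.30: P₄ = P₃·(T₄/T₃)^(γ/(γ−1)) = 309.0 kPa; V₄ = V₃·(T₃/T₄)^(1/(γ−1)) = 0.1933 m³.

P₄ ≈ 309 kPa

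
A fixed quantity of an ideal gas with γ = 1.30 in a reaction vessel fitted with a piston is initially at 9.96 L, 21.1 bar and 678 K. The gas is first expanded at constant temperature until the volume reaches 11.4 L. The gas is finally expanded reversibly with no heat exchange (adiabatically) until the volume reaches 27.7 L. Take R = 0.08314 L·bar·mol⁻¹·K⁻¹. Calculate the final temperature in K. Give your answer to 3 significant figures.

T₃ ≈ 519 K

Isothermal, so P V is constant: T₂ = T₁; P₂ = P₁·(V₁/V₂) = 18.43 bar.
Adiabatic (γ = 1.30), T V^(γ−1) and P V^γ constant: T₃ = T₂·(V₂/V₃)^(γ−1) = 519.5 K; P₃ = P₂·(V₂/V₃)^γ = 5.813 bar.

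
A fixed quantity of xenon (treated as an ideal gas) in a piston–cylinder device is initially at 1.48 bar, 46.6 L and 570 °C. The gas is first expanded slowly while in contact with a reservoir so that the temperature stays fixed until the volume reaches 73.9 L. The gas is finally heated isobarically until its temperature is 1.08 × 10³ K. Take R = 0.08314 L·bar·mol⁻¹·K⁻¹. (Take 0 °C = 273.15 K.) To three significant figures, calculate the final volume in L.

Convert: T₁ = 843.1 K.
Isothermal, so P V is constant: T₂ = T₁; P₂ = P₁·(V₁/V₂) = 0.9333 bar.
Isobaric, so V/T is constant: P₃ = P₂; V₃ = V₂·(T₃/T₂) = 94.66 L.

V₃ ≈ 94.7 L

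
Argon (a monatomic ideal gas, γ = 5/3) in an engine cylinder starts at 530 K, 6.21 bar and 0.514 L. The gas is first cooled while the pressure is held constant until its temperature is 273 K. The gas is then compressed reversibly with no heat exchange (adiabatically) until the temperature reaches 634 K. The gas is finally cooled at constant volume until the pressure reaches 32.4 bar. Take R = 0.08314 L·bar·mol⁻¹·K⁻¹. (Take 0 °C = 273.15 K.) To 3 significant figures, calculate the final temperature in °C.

Isobaric, so V/T is constant: P₂ = P₁; V₂ = V₁·(T₂/T₁) = 0.2648 L.
Reversible adiabatic, γ = 5/3: P₃ = P₂·(T₃/T₂)^(γ/(γ−1)) = 51.04 bar; V₃ = V₂·(T₂/T₃)^(1/(γ−1)) = 0.07481 L.
Isochoric, so P/T is constant: V₄ = V₃; T₄ = T₃·(P₄/P₃) = 402.5 K.

T₄ ≈ 129 °C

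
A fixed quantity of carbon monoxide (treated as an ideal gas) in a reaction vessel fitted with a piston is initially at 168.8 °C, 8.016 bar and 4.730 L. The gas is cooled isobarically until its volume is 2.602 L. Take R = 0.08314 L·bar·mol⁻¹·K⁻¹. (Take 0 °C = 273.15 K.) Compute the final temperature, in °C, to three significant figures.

Convert: T₁ = 441.9 K.
P constant ⇒ V ∝ T: P₂ = P₁; T₂ = T₁·(V₂/V₁) = 243.1 K.

T₂ ≈ -30.0 °C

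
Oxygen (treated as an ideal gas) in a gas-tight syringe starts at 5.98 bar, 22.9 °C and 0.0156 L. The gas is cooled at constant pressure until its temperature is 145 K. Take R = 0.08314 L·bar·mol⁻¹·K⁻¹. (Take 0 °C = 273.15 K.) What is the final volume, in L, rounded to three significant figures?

V₂ ≈ 0.00764 L

Convert: T₁ = 296.0 K.
P constant ⇒ V ∝ T: P₂ = P₁; V₂ = V₁·(T₂/T₁) = 0.007641 L.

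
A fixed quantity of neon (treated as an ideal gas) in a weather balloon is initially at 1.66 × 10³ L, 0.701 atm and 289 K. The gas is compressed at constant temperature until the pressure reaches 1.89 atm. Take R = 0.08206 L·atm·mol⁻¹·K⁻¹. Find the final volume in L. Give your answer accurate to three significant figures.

V₂ ≈ 616 L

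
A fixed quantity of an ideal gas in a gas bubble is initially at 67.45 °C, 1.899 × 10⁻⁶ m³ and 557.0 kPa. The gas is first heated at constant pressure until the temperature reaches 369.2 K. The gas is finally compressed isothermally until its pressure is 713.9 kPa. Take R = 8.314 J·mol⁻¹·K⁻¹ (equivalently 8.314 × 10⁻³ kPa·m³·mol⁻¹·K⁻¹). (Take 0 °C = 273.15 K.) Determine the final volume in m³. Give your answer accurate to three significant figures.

V₃ ≈ 1.61e-06 m³

Convert: T₁ = 340.6 K.
P constant ⇒ V ∝ T: P₂ = P₁; V₂ = V₁·(T₂/T₁) = 2.058e-06 m³.
Isothermal, so P V is constant: T₃ = T₂; V₃ = V₂·(P₂/P₃) = 1.606e-06 m³.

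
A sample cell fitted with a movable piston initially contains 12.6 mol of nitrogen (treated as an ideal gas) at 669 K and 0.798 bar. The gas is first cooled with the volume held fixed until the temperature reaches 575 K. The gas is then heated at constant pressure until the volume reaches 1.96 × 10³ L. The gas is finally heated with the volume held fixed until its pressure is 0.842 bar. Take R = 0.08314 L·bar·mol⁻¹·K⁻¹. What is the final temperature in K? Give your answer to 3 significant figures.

T₄ ≈ 1.58e+03 K

From PV = nRT: V₁ = nRT₁/P₁ = 878.2 L.
V constant ⇒ P ∝ T: V₂ = V₁; P₂ = P₁·(T₂/T₁) = 0.6859 bar.
Isobaric, so V/T is constant: P₃ = P₂; T₃ = T₂·(V₃/V₂) = 1283 K.
V constant ⇒ P ∝ T: V₄ = V₃; T₄ = T₃·(P₄/P₃) = 1575 K.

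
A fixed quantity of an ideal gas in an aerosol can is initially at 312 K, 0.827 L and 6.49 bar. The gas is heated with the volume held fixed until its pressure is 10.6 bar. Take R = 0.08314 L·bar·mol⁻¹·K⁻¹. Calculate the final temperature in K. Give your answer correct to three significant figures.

T₂ ≈ 510 K

V constant ⇒ P ∝ T: V₂ = V₁; T₂ = T₁·(P₂/P₁) = 509.6 K.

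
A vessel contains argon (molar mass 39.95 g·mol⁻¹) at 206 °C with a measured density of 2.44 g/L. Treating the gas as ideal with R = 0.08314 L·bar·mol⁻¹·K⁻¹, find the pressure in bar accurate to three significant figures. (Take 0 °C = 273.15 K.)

ρ = PM/(RT) ⇒ P = ρRT/M = (2.44 × 0.08314 × 479.1) / 39.95

P ≈ 2.43 bar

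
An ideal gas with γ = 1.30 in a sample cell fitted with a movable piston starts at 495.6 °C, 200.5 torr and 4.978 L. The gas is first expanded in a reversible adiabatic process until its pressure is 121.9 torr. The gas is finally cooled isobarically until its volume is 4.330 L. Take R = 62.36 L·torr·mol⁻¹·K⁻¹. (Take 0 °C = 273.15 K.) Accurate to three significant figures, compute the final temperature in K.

T₃ ≈ 407 K

Convert: T₁ = 768.8 K.
Reversible adiabatic, γ = 1.30: T₂ = T₁·(P₂/P₁)^((γ−1)/γ) = 685.4 K; V₂ = V₁·(P₁/P₂)^(1/γ) = 7.300 L.
P constant ⇒ V ∝ T: P₃ = P₂; T₃ = T₂·(V₃/V₂) = 406.5 K.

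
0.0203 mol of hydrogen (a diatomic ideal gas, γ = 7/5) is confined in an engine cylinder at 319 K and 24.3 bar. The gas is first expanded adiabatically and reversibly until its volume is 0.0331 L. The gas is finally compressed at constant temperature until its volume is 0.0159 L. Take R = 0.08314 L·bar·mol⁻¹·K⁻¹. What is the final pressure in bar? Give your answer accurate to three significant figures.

P₃ ≈ 28.8 bar

From PV = nRT: V₁ = nRT₁/P₁ = 0.02216 L.
Reversible adiabatic, γ = 7/5: T₂ = T₁·(V₁/V₂)^(γ−1) = 271.7 K; P₂ = P₁·(V₁/V₂)^γ = 13.85 bar.
Isothermal, so P V is constant: T₃ = T₂; P₃ = P₂·(V₂/V₃) = 28.84 bar.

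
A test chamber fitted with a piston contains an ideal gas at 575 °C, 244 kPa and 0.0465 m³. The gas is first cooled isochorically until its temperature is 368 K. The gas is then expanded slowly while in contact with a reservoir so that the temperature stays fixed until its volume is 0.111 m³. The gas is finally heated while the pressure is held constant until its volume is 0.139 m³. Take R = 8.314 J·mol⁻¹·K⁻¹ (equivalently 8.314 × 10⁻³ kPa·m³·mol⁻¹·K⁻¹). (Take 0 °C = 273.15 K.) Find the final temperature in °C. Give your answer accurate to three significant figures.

T₄ ≈ 188 °C

Convert: T₁ = 848.1 K.
V constant ⇒ P ∝ T: V₂ = V₁; P₂ = P₁·(T₂/T₁) = 105.9 kPa.
T constant ⇒ Boyle's law P V = const: T₃ = T₂; P₃ = P₂·(V₂/V₃) = 44.35 kPa.
Isobaric, so V/T is constant: P₄ = P₃; T₄ = T₃·(V₄/V₃) = 460.8 K.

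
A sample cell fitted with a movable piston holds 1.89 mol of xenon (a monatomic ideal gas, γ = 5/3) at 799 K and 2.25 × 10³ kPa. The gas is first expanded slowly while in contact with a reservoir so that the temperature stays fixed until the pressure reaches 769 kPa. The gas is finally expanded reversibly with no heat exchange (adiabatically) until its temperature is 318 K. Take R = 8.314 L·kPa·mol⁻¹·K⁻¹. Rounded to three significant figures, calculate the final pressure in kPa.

From PV = nRT: V₁ = nRT₁/P₁ = 5.580 L.
Isothermal, so P V is constant: T₂ = T₁; V₂ = V₁·(P₁/P₂) = 16.33 L.
Adiabatic (γ = 5/3), T V^(γ−1) and P V^γ constant: P₃ = P₂·(T₃/T₂)^(γ/(γ−1)) = 76.85 kPa; V₃ = V₂·(T₂/T₃)^(1/(γ−1)) = 65.02 L.

P₃ ≈ 76.8 kPa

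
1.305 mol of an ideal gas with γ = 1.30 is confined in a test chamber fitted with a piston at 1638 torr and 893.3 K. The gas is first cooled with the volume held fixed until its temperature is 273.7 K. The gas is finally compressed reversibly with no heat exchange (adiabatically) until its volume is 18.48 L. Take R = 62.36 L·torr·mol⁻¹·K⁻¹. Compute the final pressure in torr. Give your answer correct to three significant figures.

P₃ ≈ 1.57e+03 torr

From PV = nRT: V₁ = nRT₁/P₁ = 44.38 L.
V constant ⇒ P ∝ T: V₂ = V₁; P₂ = P₁·(T₂/T₁) = 501.9 torr.
Reversible adiabatic, γ = 1.30: T₃ = T₂·(V₂/V₃)^(γ−1) = 356.0 K; P₃ = P₂·(V₂/V₃)^γ = 1568 torr.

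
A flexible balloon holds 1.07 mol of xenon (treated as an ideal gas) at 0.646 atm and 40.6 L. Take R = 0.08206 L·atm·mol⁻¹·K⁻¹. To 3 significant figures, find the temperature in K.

T ≈ 299 K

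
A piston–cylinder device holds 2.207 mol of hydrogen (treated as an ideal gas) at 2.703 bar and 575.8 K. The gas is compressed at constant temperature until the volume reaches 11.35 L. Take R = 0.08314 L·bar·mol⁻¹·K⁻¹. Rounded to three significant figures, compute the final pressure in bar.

P₂ ≈ 9.31 bar

From PV = nRT: V₁ = nRT₁/P₁ = 39.09 L.
Isothermal, so P V is constant: T₂ = T₁; P₂ = P₁·(V₁/V₂) = 9.309 bar.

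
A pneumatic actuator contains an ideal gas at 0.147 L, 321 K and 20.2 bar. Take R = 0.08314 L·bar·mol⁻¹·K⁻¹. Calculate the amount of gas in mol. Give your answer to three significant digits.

PV = nRT ⇒ n = PV/(RT) = (20.2 × 0.147) / (0.08314 × 321)

n ≈ 0.111 mol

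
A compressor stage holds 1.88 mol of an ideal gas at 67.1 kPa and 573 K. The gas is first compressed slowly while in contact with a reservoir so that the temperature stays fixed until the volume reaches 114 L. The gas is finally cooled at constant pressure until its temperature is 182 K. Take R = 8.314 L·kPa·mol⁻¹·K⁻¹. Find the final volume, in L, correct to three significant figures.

From PV = nRT: V₁ = nRT₁/P₁ = 133.5 L.
Isothermal, so P V is constant: T₂ = T₁; P₂ = P₁·(V₁/V₂) = 78.56 kPa.
Isobaric, so V/T is constant: P₃ = P₂; V₃ = V₂·(T₃/T₂) = 36.21 L.

V₃ ≈ 36.2 L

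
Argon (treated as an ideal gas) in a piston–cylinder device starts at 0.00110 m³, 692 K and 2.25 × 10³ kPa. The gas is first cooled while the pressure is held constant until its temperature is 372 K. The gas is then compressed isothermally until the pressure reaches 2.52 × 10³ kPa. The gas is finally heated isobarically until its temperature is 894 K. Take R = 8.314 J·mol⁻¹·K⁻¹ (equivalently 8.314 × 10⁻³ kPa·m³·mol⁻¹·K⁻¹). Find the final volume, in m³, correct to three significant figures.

Isobaric, so V/T is constant: P₂ = P₁; V₂ = V₁·(T₂/T₁) = 0.0005913 m³.
T constant ⇒ Boyle's law P V = const: T₃ = T₂; V₃ = V₂·(P₂/P₃) = 0.0005280 m³.
Isobaric, so V/T is constant: P₄ = P₃; V₄ = V₃·(T₄/T₃) = 0.001269 m³.

V₄ ≈ 0.00127 m³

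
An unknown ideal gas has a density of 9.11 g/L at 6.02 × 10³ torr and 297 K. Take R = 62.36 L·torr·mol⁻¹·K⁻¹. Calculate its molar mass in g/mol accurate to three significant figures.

M ≈ 28.0 g/mol

ρ = PM/(RT) ⇒ M = ρRT/P = (9.11 × 62.36 × 297.0) / 6.02e+03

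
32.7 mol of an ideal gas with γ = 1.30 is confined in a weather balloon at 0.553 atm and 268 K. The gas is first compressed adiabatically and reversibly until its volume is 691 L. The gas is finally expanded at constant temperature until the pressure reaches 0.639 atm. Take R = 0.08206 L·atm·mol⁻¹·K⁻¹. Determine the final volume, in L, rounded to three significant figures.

V₃ ≈ 1.36e+03 L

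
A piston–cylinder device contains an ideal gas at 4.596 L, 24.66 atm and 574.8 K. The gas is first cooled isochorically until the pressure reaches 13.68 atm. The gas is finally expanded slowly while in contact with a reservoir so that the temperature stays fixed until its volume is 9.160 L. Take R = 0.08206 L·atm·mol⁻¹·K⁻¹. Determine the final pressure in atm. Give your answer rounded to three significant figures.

Isochoric, so P/T is constant: V₂ = V₁; T₂ = T₁·(P₂/P₁) = 318.9 K.
Isothermal, so P V is constant: T₃ = T₂; P₃ = P₂·(V₂/V₃) = 6.864 atm.

P₃ ≈ 6.86 atm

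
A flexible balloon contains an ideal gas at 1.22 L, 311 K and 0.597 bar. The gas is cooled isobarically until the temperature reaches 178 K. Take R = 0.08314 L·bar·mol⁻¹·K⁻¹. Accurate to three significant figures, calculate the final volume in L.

Isobaric, so V/T is constant: P₂ = P₁; V₂ = V₁·(T₂/T₁) = 0.6983 L.

V₂ ≈ 0.698 L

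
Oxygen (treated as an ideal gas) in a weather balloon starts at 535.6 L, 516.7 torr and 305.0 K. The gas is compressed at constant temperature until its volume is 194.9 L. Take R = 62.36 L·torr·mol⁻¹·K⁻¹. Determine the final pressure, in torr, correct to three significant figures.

P₂ ≈ 1.42e+03 torr

Isothermal, so P V is constant: T₂ = T₁; P₂ = P₁·(V₁/V₂) = 1420 torr.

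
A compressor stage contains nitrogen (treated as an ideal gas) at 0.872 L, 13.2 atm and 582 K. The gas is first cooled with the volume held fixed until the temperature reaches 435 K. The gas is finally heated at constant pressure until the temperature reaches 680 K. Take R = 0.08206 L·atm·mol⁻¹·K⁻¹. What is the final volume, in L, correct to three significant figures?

Isochoric, so P/T is constant: V₂ = V₁; P₂ = P₁·(T₂/T₁) = 9.866 atm.
P constant ⇒ V ∝ T: P₃ = P₂; V₃ = V₂·(T₃/T₂) = 1.363 L.

V₃ ≈ 1.36 L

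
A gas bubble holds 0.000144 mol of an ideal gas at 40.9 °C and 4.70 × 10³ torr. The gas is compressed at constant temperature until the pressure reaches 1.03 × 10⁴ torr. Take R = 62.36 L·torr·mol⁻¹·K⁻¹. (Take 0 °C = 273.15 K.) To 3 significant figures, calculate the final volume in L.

Convert: T₁ = 314.0 K.
From PV = nRT: V₁ = nRT₁/P₁ = 0.0006000 L.
T constant ⇒ Boyle's law P V = const: T₂ = T₁; V₂ = V₁·(P₁/P₂) = 0.0002738 L.

V₂ ≈ 0.000274 L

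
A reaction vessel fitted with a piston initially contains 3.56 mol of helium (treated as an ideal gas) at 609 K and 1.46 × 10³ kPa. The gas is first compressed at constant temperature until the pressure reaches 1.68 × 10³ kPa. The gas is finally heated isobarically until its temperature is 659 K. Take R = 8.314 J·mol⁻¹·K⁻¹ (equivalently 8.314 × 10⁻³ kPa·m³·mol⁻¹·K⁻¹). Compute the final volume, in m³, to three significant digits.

From PV = nRT: V₁ = nRT₁/P₁ = 0.01235 m³.
Isothermal, so P V is constant: T₂ = T₁; V₂ = V₁·(P₁/P₂) = 0.01073 m³.
Isobaric, so V/T is constant: P₃ = P₂; V₃ = V₂·(T₃/T₂) = 0.01161 m³.

V₃ ≈ 0.0116 m³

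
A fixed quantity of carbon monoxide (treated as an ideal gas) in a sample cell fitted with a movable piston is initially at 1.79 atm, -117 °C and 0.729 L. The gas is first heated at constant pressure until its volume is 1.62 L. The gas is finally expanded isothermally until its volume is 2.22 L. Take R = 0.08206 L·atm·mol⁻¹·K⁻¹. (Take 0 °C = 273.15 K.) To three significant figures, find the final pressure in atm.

P₃ ≈ 1.31 atm

Convert: T₁ = 156.1 K.
P constant ⇒ V ∝ T: P₂ = P₁; T₂ = T₁·(V₂/V₁) = 347.0 K.
Isothermal, so P V is constant: T₃ = T₂; P₃ = P₂·(V₂/V₃) = 1.306 atm.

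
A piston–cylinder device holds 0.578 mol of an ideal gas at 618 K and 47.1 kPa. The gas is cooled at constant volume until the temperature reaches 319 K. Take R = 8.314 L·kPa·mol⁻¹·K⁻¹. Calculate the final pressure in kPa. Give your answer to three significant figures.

P₂ ≈ 24.3 kPa

From PV = nRT: V₁ = nRT₁/P₁ = 63.05 L.
Isochoric, so P/T is constant: V₂ = V₁; P₂ = P₁·(T₂/T₁) = 24.31 kPa.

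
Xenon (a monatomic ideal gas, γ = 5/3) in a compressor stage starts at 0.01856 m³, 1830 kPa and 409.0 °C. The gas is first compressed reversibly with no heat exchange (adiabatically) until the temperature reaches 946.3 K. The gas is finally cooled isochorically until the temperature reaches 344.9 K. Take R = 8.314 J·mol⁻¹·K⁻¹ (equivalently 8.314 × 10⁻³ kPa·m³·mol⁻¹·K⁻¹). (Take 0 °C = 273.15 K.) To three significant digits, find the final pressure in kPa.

P₃ ≈ 1.51e+03 kPa

Convert: T₁ = 682.1 K.
Reversible adiabatic, γ = 5/3: P₂ = P₁·(T₂/T₁)^(γ/(γ−1)) = 4148 kPa; V₂ = V₁·(T₁/T₂)^(1/(γ−1)) = 0.01136 m³.
V constant ⇒ P ∝ T: V₃ = V₂; P₃ = P₂·(T₃/T₂) = 1512 kPa.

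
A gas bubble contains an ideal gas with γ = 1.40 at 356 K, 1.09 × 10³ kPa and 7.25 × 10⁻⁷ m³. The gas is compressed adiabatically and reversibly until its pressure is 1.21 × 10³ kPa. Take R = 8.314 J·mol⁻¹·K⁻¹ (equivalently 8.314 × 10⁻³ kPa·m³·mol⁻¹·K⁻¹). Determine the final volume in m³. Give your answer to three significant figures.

V₂ ≈ 6.73e-07 m³

Reversible adiabatic, γ = 1.40: T₂ = T₁·(P₂/P₁)^((γ−1)/γ) = 366.8 K; V₂ = V₁·(P₁/P₂)^(1/γ) = 6.729e-07 m³.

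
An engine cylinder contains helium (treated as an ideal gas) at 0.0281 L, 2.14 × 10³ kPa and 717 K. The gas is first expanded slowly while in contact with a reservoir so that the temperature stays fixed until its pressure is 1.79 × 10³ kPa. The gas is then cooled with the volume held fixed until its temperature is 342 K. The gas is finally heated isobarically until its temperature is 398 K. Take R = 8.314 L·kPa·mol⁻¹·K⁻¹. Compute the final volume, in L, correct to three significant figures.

Isothermal, so P V is constant: T₂ = T₁; V₂ = V₁·(P₁/P₂) = 0.03359 L.
Isochoric, so P/T is constant: V₃ = V₂; P₃ = P₂·(T₃/T₂) = 853.8 kPa.
P constant ⇒ V ∝ T: P₄ = P₃; V₄ = V₃·(T₄/T₃) = 0.03910 L.

V₄ ≈ 0.0391 L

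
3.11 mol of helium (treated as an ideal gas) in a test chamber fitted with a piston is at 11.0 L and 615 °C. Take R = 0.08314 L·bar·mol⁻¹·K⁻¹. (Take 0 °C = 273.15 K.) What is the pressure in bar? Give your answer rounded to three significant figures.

P ≈ 20.9 bar

Convert: T = 888.15 K.
PV = nRT ⇒ P = nRT/V = (3.11 × 0.08314 × 888.15) / 11.0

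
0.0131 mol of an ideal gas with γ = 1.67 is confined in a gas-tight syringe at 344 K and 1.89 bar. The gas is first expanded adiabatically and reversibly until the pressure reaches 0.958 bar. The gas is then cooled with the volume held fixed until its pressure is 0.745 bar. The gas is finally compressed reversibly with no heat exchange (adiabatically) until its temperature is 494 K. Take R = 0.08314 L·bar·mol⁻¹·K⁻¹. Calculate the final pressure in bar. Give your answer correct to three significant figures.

P₄ ≈ 6.78 bar

From PV = nRT: V₁ = nRT₁/P₁ = 0.1982 L.
Adiabatic (γ = 1.67), T V^(γ−1) and P V^γ constant: T₂ = T₁·(P₂/P₁)^((γ−1)/γ) = 261.9 K; V₂ = V₁·(P₁/P₂)^(1/γ) = 0.2978 L.
Isochoric, so P/T is constant: V₃ = V₂; T₃ = T₂·(P₃/P₂) = 203.7 K.
Adiabatic (γ = 1.67), T V^(γ−1) and P V^γ constant: P₄ = P₃·(T₄/T₃)^(γ/(γ−1)) = 6.780 bar; V₄ = V₃·(T₃/T₄)^(1/(γ−1)) = 0.07936 L.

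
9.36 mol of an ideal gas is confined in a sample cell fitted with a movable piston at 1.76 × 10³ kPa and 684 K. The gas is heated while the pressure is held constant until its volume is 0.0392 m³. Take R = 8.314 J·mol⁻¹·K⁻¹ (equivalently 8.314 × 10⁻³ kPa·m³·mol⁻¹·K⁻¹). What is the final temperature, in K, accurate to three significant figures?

From PV = nRT: V₁ = nRT₁/P₁ = 0.03024 m³.
P constant ⇒ V ∝ T: P₂ = P₁; T₂ = T₁·(V₂/V₁) = 886.6 K.

T₂ ≈ 887 K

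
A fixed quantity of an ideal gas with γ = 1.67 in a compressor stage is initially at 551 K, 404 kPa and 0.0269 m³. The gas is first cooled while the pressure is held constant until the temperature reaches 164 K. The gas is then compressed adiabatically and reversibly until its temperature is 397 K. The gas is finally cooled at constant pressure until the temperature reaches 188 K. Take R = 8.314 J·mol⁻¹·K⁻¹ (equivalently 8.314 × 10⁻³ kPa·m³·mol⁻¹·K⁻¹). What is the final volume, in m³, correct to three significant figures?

V₄ ≈ 0.00101 m³

P constant ⇒ V ∝ T: P₂ = P₁; V₂ = V₁·(T₂/T₁) = 0.008007 m³.
Reversible adiabatic, γ = 1.67: P₃ = P₂·(T₃/T₂)^(γ/(γ−1)) = 3659 kPa; V₃ = V₂·(T₂/T₃)^(1/(γ−1)) = 0.002140 m³.
Isobaric, so V/T is constant: P₄ = P₃; V₄ = V₃·(T₄/T₃) = 0.001013 m³.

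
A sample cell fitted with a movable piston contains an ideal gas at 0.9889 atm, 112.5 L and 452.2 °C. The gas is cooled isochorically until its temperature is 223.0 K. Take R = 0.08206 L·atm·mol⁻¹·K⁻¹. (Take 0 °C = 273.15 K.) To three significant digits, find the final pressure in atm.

Convert: T₁ = 725.3 K.
Isochoric, so P/T is constant: V₂ = V₁; P₂ = P₁·(T₂/T₁) = 0.3040 atm.

P₂ ≈ 0.304 atm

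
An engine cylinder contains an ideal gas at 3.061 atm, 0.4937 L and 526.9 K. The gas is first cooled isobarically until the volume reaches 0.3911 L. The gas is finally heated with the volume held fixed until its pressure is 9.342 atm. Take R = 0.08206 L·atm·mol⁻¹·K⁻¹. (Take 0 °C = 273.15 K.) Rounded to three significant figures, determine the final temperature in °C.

T₃ ≈ 1.00e+03 °C

P constant ⇒ V ∝ T: P₂ = P₁; T₂ = T₁·(V₂/V₁) = 417.4 K.
Isochoric, so P/T is constant: V₃ = V₂; T₃ = T₂·(P₃/P₂) = 1274 K.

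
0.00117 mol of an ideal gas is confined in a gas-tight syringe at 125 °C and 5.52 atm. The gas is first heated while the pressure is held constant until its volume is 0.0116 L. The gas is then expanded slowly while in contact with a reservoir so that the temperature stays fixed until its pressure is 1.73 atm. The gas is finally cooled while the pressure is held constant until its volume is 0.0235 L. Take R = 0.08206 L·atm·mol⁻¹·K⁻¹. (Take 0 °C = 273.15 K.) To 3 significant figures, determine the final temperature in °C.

T₄ ≈ 150 °C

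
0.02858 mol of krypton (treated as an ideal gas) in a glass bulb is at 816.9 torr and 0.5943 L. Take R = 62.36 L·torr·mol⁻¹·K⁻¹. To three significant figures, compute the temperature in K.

PV = nRT ⇒ T = PV/(nR) = (816.9 × 0.5943) / (0.02858 × 62.36)

T ≈ 272 K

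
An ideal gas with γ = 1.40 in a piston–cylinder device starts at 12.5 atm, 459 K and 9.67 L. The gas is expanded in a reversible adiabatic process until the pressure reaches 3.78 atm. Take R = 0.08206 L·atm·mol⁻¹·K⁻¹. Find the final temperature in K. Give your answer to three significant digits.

Reversible adiabatic, γ = 1.40: T₂ = T₁·(P₂/P₁)^((γ−1)/γ) = 326.1 K; V₂ = V₁·(P₁/P₂)^(1/γ) = 22.72 L.

T₂ ≈ 326 K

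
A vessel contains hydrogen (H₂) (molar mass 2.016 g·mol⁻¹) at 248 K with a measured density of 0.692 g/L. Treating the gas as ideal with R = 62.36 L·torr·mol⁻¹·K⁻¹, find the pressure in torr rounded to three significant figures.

P ≈ 5.31e+03 torr

ρ = PM/(RT) ⇒ P = ρRT/M = (0.692 × 62.36 × 248.0) / 2.016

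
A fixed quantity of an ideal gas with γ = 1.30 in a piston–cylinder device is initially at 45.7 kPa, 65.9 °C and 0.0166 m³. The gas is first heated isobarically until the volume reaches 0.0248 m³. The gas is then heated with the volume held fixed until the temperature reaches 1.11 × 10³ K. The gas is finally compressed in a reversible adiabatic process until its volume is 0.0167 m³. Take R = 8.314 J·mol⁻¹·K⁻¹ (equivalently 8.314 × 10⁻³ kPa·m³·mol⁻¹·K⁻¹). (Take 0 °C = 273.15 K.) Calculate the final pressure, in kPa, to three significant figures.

P₄ ≈ 167 kPa

Convert: T₁ = 339.0 K.
P constant ⇒ V ∝ T: P₂ = P₁; T₂ = T₁·(V₂/V₁) = 506.5 K.
Isochoric, so P/T is constant: V₃ = V₂; P₃ = P₂·(T₃/T₂) = 100.1 kPa.
Reversible adiabatic, γ = 1.30: T₄ = T₃·(V₃/V₄)^(γ−1) = 1250 K; P₄ = P₃·(V₃/V₄)^γ = 167.5 kPa.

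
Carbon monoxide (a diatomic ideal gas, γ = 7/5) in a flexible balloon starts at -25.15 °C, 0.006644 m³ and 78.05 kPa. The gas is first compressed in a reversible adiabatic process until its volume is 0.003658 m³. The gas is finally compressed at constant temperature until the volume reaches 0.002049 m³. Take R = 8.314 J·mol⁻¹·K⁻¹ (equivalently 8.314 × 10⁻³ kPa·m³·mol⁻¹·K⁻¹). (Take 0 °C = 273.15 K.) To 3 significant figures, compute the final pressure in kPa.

P₃ ≈ 321 kPa

Convert: T₁ = 248.0 K.
Adiabatic (γ = 7/5), T V^(γ−1) and P V^γ constant: T₂ = T₁·(V₁/V₂)^(γ−1) = 314.9 K; P₂ = P₁·(V₁/V₂)^γ = 180.0 kPa.
T constant ⇒ Boyle's law P V = const: T₃ = T₂; P₃ = P₂·(V₂/V₃) = 321.3 kPa.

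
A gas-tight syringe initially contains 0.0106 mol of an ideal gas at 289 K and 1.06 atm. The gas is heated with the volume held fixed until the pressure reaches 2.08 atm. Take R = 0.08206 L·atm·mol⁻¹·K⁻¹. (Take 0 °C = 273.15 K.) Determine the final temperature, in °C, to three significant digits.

T₂ ≈ 294 °C

From PV = nRT: V₁ = nRT₁/P₁ = 0.2372 L.
Isochoric, so P/T is constant: V₂ = V₁; T₂ = T₁·(P₂/P₁) = 567.1 K.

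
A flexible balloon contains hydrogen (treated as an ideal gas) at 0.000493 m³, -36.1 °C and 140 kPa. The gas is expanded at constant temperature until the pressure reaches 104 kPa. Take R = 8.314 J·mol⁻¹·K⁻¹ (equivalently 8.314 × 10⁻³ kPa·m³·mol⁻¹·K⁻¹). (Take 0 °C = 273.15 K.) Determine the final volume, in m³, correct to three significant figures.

Convert: T₁ = 237.0 K.
Isothermal, so P V is constant: T₂ = T₁; V₂ = V₁·(P₁/P₂) = 0.0006637 m³.

V₂ ≈ 0.000664 m³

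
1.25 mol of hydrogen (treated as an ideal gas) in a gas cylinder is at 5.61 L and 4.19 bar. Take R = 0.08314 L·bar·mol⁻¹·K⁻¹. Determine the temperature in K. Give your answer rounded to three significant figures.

T ≈ 226 K

PV = nRT ⇒ T = PV/(nR) = (4.19 × 5.61) / (1.25 × 0.08314)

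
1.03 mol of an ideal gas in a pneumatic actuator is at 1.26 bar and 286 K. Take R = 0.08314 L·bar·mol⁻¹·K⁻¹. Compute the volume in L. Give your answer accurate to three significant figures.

PV = nRT ⇒ V = nRT/P = (1.03 × 0.08314 × 286) / 1.26

V ≈ 19.4 L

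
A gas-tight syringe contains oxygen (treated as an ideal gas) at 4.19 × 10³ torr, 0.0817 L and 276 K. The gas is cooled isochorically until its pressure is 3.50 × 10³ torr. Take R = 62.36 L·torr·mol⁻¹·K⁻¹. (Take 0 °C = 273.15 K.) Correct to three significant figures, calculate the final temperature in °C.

T₂ ≈ -42.6 °C

V constant ⇒ P ∝ T: V₂ = V₁; T₂ = T₁·(P₂/P₁) = 230.5 K.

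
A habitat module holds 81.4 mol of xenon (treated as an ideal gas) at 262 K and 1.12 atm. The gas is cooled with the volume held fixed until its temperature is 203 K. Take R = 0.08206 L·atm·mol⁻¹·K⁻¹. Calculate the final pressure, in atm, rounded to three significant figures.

P₂ ≈ 0.868 atm

From PV = nRT: V₁ = nRT₁/P₁ = 1563 L.
Isochoric, so P/T is constant: V₂ = V₁; P₂ = P₁·(T₂/T₁) = 0.8678 atm.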